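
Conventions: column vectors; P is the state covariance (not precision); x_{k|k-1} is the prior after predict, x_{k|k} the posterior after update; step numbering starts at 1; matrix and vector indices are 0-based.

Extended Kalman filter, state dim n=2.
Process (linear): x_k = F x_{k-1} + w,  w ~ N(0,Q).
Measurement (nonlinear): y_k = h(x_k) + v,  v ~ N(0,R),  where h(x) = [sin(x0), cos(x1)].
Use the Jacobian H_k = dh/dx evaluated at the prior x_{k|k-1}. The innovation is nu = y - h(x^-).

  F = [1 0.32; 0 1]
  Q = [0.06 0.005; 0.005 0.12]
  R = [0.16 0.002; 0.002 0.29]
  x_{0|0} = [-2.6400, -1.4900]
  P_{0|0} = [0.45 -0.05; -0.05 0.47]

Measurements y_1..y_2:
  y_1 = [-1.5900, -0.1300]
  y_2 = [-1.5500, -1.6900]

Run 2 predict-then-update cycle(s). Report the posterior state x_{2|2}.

step 1: x^-=[-3.1168, -1.4900]  P^-=[0.5261 0.1054; 0.1054 0.5900]  H_jac=[-0.9997 0.0000; 0.0000 0.9967]  S=[0.6858 -0.1030; -0.1030 0.8762]  K=[-0.7624 0.0303; -0.0538 0.6649]  nu=[-1.5652, -0.2107]  x^+=[-1.9299, -1.5459]  P^+=[0.1220 0.0073; 0.0073 0.1933]
step 2: x^-=[-2.4246, -1.5459]  P^-=[0.2064 0.0741; 0.0741 0.3133]  H_jac=[-0.7538 0.0000; 0.0000 0.9997]  S=[0.2773 -0.0539; -0.0539 0.6031]  K=[-0.5467 0.0741; -0.1024 0.5102]  nu=[-0.8929, -1.7148]  x^+=[-2.0634, -2.3294]  P^+=[0.1159 0.0204; 0.0204 0.1478]

x_post = [-2.0634, -2.3294]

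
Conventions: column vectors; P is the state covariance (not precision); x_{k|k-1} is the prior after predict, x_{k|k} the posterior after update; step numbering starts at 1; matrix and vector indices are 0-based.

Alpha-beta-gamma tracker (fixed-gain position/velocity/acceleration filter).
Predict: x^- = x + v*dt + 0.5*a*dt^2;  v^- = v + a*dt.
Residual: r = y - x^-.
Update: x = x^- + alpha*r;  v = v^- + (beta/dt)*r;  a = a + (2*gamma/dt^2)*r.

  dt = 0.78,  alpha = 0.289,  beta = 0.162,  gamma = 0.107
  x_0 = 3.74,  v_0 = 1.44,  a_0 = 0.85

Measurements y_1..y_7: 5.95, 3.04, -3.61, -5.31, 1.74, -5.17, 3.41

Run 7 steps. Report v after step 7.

v_post = -8.1575

step 1: x_pred=5.1218  r=0.8282  x^+=5.3611  v^+=2.2750  a^+=1.1413
step 2: x_pred=7.4828  r=-4.4428  x^+=6.1989  v^+=2.2425  a^+=-0.4214
step 3: x_pred=7.8198  r=-11.4298  x^+=4.5166  v^+=-0.4601  a^+=-4.4418
step 4: x_pred=2.8066  r=-8.1166  x^+=0.4609  v^+=-5.6104  a^+=-7.2967
step 5: x_pred=-6.1349  r=7.8749  x^+=-3.8590  v^+=-9.6663  a^+=-4.5268
step 6: x_pred=-12.7758  r=7.6058  x^+=-10.5777  v^+=-11.6175  a^+=-1.8515
step 7: x_pred=-20.2026  r=23.6126  x^+=-13.3785  v^+=-8.1575  a^+=6.4540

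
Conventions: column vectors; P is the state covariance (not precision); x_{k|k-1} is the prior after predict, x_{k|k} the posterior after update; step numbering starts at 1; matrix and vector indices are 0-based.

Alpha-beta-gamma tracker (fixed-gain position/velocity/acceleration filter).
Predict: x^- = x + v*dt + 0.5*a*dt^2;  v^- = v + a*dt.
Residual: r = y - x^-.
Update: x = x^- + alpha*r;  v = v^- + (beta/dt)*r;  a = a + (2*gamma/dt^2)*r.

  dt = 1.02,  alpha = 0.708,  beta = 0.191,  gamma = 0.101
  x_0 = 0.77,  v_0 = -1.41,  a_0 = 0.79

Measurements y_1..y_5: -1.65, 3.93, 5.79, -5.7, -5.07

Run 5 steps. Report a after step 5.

a_post = -1.8997

step 1: x_pred=-0.2572  r=-1.3928  x^+=-1.2433  v^+=-0.8650  a^+=0.5196
step 2: x_pred=-1.8553  r=5.7853  x^+=2.2407  v^+=0.7483  a^+=1.6428
step 3: x_pred=3.8586  r=1.9314  x^+=5.2260  v^+=2.7857  a^+=2.0178
step 4: x_pred=9.1171  r=-14.8171  x^+=-1.3734  v^+=2.0693  a^+=-0.8590
step 5: x_pred=0.2904  r=-5.3604  x^+=-3.5048  v^+=0.1894  a^+=-1.8997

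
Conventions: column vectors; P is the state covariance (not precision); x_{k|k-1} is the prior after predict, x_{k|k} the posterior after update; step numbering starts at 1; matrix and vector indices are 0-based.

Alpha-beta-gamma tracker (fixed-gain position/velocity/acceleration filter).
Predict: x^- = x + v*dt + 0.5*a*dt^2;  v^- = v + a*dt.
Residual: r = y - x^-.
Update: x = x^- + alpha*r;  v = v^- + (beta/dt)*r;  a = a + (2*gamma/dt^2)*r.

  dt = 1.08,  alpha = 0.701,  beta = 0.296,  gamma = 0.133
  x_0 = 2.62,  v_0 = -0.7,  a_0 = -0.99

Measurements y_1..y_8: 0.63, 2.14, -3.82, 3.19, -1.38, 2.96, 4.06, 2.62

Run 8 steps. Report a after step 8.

a_post = -0.0918

step 1: x_pred=1.2866  r=-0.6566  x^+=0.8263  v^+=-1.9492  a^+=-1.1397
step 2: x_pred=-1.9435  r=4.0835  x^+=0.9190  v^+=-2.0609  a^+=-0.2085
step 3: x_pred=-1.4283  r=-2.3917  x^+=-3.1049  v^+=-2.9416  a^+=-0.7539
step 4: x_pred=-6.7215  r=9.9115  x^+=0.2265  v^+=-1.0393  a^+=1.5064
step 5: x_pred=-0.0175  r=-1.3625  x^+=-0.9726  v^+=0.2142  a^+=1.1957
step 6: x_pred=-0.0440  r=3.0040  x^+=2.0618  v^+=2.3288  a^+=1.8808
step 7: x_pred=5.6738  r=-1.6138  x^+=4.5425  v^+=3.9177  a^+=1.5127
step 8: x_pred=9.6559  r=-7.0359  x^+=4.7237  v^+=3.6231  a^+=-0.0918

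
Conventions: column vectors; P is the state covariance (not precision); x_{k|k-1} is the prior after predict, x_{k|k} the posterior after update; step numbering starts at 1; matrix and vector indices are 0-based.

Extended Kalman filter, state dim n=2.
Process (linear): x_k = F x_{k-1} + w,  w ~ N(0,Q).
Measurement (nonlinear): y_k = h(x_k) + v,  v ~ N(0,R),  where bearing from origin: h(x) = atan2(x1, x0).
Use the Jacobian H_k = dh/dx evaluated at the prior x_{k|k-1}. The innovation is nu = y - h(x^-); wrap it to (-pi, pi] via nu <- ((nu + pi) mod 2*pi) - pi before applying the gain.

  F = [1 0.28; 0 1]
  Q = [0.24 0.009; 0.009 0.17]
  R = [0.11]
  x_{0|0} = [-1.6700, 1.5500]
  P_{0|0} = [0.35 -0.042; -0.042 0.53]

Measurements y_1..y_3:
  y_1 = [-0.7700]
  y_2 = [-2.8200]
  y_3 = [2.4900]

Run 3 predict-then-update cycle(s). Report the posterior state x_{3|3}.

step 1: x^-=[-1.2360, 1.5500]  P^-=[0.6080 0.1154; 0.1154 0.7000]  H_jac=[-0.3944 -0.3145]  S=[0.3024]  K=[-0.9129; -0.8784]  nu=[-3.0140]  x^+=[1.5155, 4.1975]  P^+=[0.3560 -0.1271; -0.1271 0.4667]
step 2: x^-=[2.6907, 4.1975]  P^-=[0.5614 0.0125; 0.0125 0.6367]  H_jac=[-0.1689 0.1082]  S=[0.1330]  K=[-0.7025; 0.5022]  nu=[2.4624]  x^+=[0.9609, 5.4341]  P^+=[0.4958 0.0595; 0.0595 0.6031]
step 3: x^-=[2.4825, 5.4341]  P^-=[0.8163 0.2373; 0.2373 0.7731]  H_jac=[-0.1523 0.0696]  S=[0.1276]  K=[-0.8444; 0.1382]  nu=[1.3477]  x^+=[1.3444, 5.6203]  P^+=[0.7253 0.2522; 0.2522 0.7707]

x_post = [1.3444, 5.6203]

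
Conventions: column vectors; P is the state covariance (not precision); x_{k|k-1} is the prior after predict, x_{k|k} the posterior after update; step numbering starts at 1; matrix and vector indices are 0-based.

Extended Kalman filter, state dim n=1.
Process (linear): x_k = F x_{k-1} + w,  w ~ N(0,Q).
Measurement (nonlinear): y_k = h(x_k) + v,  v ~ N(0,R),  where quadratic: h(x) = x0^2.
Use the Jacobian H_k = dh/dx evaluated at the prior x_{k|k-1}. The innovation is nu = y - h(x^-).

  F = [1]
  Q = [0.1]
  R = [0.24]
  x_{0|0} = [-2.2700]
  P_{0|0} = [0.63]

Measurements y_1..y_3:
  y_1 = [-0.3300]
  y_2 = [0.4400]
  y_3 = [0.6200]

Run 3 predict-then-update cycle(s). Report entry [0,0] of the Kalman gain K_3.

step 1: x^-=[-2.2700]  P^-=[0.7300]  H_jac=[-4.5400]  S=[15.2865]  K=[-0.2168]  nu=[-5.4829]  x^+=[-1.0813]  P^+=[0.0115]
step 2: x^-=[-1.0813]  P^-=[0.1115]  H_jac=[-2.1625]  S=[0.7613]  K=[-0.3166]  nu=[-0.7292]  x^+=[-0.8504]  P^+=[0.0351]
step 3: x^-=[-0.8504]  P^-=[0.1351]  H_jac=[-1.7008]  S=[0.6309]  K=[-0.3643]  nu=[-0.1032]  x^+=[-0.8128]  P^+=[0.0514]

K[0,0] = -0.3643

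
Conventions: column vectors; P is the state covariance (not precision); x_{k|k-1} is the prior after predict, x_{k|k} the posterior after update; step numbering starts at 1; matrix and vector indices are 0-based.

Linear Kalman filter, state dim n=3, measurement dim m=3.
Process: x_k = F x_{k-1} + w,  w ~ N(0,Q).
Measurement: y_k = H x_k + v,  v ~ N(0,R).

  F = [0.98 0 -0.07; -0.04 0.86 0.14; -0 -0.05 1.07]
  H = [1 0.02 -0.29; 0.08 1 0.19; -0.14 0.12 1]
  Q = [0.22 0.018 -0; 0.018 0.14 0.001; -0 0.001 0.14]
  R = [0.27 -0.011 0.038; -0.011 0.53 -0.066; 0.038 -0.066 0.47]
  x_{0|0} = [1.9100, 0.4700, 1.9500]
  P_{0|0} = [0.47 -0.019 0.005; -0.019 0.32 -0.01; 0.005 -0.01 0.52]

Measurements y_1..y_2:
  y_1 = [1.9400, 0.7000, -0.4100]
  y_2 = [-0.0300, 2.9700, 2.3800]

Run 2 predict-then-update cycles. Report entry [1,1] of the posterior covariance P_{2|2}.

P_post[1,1] = 0.1954

step 1: x^-=[1.7353, 0.6008, 2.0630]  P^-=[0.6732 -0.0202 -0.0328; -0.0202 0.3865 0.0558; -0.0328 0.0558 0.7372]  S=[1.0230 -0.0317 -0.3065; -0.0317 0.9643 0.1708; -0.3065 0.1708 1.2492]  K=[0.6860 0.0405 0.0591; -0.0074 0.4051 0.0268; -0.0663 0.0973 0.5696]  nu=[0.7910, -0.4316, -2.3022]  x^+=[2.1244, 0.3584, 0.6573]  P^+=[0.2117 -0.0228 0.0835; -0.0228 0.2233 -0.0444; 0.0835 -0.0444 0.2758]
step 2: x^-=[2.0359, 0.3152, 0.6853]  P^-=[0.4132 0.0022 0.0679; 0.0022 0.3008 -0.0115; 0.0679 -0.0115 0.4611]  S=[0.6829 0.0194 -0.0818; 0.0194 0.8482 0.0447; -0.0818 0.0447 0.9217]  K=[0.5824 0.0402 0.0609; 0.0080 0.3516 0.0101; -0.0411 0.0718 0.4813]  nu=[-1.8734, 2.3617, 1.9419]  x^+=[1.1579, 1.1501, 1.8665]  P^+=[0.1814 -0.0180 0.0757; -0.0180 0.1954 -0.0441; 0.0757 -0.0441 0.2358]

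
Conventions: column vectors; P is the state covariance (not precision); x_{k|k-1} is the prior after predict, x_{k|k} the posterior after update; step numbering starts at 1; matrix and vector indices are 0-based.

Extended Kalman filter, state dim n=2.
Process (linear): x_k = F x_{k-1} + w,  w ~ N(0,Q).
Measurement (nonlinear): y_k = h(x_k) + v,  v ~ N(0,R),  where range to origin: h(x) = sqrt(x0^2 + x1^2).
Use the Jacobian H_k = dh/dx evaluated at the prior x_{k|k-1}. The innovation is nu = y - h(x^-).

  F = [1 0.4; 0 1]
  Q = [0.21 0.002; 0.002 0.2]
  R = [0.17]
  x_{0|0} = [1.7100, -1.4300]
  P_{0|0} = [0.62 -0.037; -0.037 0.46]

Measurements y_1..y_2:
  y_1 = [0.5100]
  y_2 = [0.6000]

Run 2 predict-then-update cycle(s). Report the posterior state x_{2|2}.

x_post = [0.1846, -0.6082]

step 1: x^-=[1.1380, -1.4300]  P^-=[0.8740 0.1490; 0.1490 0.6600]  H_jac=[0.6227 -0.7825]  S=[0.7678]  K=[0.5570; -0.5518]  nu=[-1.3176]  x^+=[0.4041, -0.7030]  P^+=[0.6358 0.3850; 0.3850 0.4262]
step 2: x^-=[0.1229, -0.7030]  P^-=[1.2220 0.5575; 0.5575 0.6262]  H_jac=[0.1723 -0.9851]  S=[0.6247]  K=[-0.5420; -0.8337]  nu=[-0.1137]  x^+=[0.1846, -0.6082]  P^+=[1.0384 0.2751; 0.2751 0.1920]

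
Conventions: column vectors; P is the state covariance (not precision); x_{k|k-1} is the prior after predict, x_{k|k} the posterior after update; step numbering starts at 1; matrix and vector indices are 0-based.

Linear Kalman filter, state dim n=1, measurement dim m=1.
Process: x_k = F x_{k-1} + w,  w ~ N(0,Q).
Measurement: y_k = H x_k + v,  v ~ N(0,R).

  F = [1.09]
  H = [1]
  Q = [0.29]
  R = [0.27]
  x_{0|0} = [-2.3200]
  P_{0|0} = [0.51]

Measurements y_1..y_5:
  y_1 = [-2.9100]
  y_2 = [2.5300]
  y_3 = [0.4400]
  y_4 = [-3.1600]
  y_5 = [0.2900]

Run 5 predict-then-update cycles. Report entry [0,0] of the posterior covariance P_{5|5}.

step 1: x^-=[-2.5288]  P^-=[0.8959]  S=[1.1659]  K=[0.7684]  nu=[-0.3812]  x^+=[-2.8217]  P^+=[0.2075]
step 2: x^-=[-3.0757]  P^-=[0.5365]  S=[0.8065]  K=[0.6652]  nu=[5.6057]  x^+=[0.6533]  P^+=[0.1796]
step 3: x^-=[0.7121]  P^-=[0.5034]  S=[0.7734]  K=[0.6509]  nu=[-0.2721]  x^+=[0.5350]  P^+=[0.1757]
step 4: x^-=[0.5832]  P^-=[0.4988]  S=[0.7688]  K=[0.6488]  nu=[-3.7432]  x^+=[-1.8454]  P^+=[0.1752]
step 5: x^-=[-2.0115]  P^-=[0.4981]  S=[0.7681]  K=[0.6485]  nu=[2.3015]  x^+=[-0.5190]  P^+=[0.1751]

P_post[0,0] = 0.1751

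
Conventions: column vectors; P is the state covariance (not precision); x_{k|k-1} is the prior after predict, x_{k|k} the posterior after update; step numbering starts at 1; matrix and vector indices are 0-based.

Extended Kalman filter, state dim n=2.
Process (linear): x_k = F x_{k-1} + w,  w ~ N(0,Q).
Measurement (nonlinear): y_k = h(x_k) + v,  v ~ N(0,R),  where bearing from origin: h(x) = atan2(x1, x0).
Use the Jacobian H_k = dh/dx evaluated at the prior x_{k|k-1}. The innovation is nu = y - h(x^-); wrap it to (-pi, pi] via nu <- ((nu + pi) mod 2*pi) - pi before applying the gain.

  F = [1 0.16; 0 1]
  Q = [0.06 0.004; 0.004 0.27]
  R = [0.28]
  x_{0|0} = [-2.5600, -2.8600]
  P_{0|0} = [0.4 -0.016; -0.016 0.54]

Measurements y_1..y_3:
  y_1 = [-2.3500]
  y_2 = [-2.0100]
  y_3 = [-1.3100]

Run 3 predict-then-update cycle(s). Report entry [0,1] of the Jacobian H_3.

H_jac[0,1] = -0.1580

step 1: x^-=[-3.0176, -2.8600]  P^-=[0.4687 0.0744; 0.0744 0.8100]  H_jac=[0.1655 -0.1746]  S=[0.3132]  K=[0.2061; -0.4122]  nu=[0.0330]  x^+=[-3.0108, -2.8736]  P^+=[0.4554 0.1010; 0.1010 0.7568]
step 2: x^-=[-3.4706, -2.8736]  P^-=[0.5671 0.2261; 0.2261 1.0268]  H_jac=[0.1415 -0.1709]  S=[0.3104]  K=[0.1341; -0.4623]  nu=[0.4400]  x^+=[-3.4116, -3.0770]  P^+=[0.5615 0.2453; 0.2453 0.9604]
step 3: x^-=[-3.9039, -3.0770]  P^-=[0.7246 0.4030; 0.4030 1.2304]  H_jac=[0.1245 -0.1580]  S=[0.3061]  K=[0.0868; -0.4712]  nu=[1.1641]  x^+=[-3.8029, -3.6255]  P^+=[0.7223 0.4155; 0.4155 1.1625]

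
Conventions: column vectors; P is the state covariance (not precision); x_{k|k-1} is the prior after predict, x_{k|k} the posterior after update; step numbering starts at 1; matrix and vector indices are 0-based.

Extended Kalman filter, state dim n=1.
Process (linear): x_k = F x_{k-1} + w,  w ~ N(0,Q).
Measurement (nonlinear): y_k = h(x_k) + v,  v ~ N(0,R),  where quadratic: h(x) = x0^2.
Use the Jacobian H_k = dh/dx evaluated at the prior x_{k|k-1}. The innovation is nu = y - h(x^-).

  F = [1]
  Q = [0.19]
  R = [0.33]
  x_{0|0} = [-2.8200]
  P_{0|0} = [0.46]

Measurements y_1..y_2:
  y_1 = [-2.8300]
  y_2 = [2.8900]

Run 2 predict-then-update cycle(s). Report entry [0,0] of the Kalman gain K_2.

K[0,0] = -0.3630

step 1: x^-=[-2.8200]  P^-=[0.6500]  H_jac=[-5.6400]  S=[21.0062]  K=[-0.1745]  nu=[-10.7824]  x^+=[-0.9383]  P^+=[0.0102]
step 2: x^-=[-0.9383]  P^-=[0.2002]  H_jac=[-1.8765]  S=[1.0350]  K=[-0.3630]  nu=[2.0097]  x^+=[-1.6678]  P^+=[0.0638]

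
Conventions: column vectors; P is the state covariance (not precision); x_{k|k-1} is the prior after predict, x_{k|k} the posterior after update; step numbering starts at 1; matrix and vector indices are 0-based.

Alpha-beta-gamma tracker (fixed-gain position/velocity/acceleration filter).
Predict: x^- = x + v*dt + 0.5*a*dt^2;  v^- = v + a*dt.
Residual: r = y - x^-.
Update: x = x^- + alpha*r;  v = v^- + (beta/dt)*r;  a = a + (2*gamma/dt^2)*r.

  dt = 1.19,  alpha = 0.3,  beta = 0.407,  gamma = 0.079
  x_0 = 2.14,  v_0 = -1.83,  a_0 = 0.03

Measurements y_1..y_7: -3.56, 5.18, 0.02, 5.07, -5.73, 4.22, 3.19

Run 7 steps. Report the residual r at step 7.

resid = -1.4653

step 1: x_pred=-0.0165  r=-3.5435  x^+=-1.0795  v^+=-3.0063  a^+=-0.3654
step 2: x_pred=-4.9157  r=10.0957  x^+=-1.8870  v^+=0.0118  a^+=0.7610
step 3: x_pred=-1.3340  r=1.3540  x^+=-0.9278  v^+=1.3806  a^+=0.9121
step 4: x_pred=1.3609  r=3.7091  x^+=2.4736  v^+=3.7346  a^+=1.3260
step 5: x_pred=7.8566  r=-13.5866  x^+=3.7806  v^+=0.6656  a^+=-0.1900
step 6: x_pred=4.4382  r=-0.2182  x^+=4.3727  v^+=0.3649  a^+=-0.2143
step 7: x_pred=4.6553  r=-1.4653  x^+=4.2157  v^+=-0.3912  a^+=-0.3778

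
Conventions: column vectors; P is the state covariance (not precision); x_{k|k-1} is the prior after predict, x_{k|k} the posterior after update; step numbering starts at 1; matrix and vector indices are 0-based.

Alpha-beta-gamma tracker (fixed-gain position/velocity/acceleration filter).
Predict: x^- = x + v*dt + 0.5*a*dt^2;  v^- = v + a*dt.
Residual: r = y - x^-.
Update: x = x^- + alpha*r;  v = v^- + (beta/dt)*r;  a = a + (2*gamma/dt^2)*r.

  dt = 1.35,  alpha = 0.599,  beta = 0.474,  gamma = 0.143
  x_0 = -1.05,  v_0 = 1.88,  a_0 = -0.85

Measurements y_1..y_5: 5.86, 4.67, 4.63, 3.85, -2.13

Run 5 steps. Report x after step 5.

x_post = -0.7808

step 1: x_pred=0.7134  r=5.1466  x^+=3.7962  v^+=2.5395  a^+=-0.0424
step 2: x_pred=7.1860  r=-2.5160  x^+=5.6789  v^+=1.5989  a^+=-0.4372
step 3: x_pred=7.4391  r=-2.8091  x^+=5.7564  v^+=0.0224  a^+=-0.8780
step 4: x_pred=4.9866  r=-1.1366  x^+=4.3058  v^+=-1.5620  a^+=-1.0564
step 5: x_pred=1.2345  r=-3.3645  x^+=-0.7808  v^+=-4.1694  a^+=-1.5844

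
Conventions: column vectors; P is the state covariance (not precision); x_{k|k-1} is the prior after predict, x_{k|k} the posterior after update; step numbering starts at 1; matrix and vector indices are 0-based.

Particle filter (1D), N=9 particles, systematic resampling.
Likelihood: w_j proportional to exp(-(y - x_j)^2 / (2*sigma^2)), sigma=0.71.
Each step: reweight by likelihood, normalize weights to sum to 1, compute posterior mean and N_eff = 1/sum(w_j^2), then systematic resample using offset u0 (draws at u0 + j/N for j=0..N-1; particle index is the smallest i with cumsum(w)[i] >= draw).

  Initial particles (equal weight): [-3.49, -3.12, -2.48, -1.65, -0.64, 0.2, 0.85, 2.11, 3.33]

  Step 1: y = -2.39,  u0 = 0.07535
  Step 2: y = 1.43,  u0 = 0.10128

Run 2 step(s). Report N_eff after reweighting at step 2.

step 1: w=[0.1198, 0.2346, 0.3948, 0.2312, 0.0191, 0.0005, 0.0000, 0.0000, 0.0000]  mean=-2.5228  Neff=3.5835  idx=[0, 1, 1, 2, 2, 2, 2, 3, 3]
step 2: w=[0.0000, 0.0000, 0.0000, 0.0016, 0.0016, 0.0016, 0.0016, 0.4968, 0.4968]  mean=-1.6552  Neff=2.0254  idx=[7, 7, 7, 7, 8, 8, 8, 8, 8]

N_eff = 2.0254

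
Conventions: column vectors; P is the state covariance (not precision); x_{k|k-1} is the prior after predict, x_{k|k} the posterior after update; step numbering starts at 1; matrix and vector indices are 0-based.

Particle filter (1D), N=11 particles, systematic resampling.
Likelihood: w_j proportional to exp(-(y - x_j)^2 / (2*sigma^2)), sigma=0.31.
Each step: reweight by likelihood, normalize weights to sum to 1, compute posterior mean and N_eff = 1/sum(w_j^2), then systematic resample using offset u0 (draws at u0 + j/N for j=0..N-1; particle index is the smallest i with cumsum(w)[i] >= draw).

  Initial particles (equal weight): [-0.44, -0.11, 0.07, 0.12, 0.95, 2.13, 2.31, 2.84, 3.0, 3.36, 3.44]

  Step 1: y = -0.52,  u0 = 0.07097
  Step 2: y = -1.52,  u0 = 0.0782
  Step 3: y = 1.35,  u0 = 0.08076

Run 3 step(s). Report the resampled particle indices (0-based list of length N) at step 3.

resampled_idx = [0, 1, 2, 3, 4, 5, 6, 7, 8, 9, 10]

step 1: w=[0.5804, 0.2502, 0.0981, 0.0712, 0.0000, 0.0000, 0.0000, 0.0000, 0.0000, 0.0000, 0.0000]  mean=-0.2675  Neff=2.4142  idx=[0, 0, 0, 0, 0, 0, 1, 1, 1, 2, 3]
step 2: w=[0.1655, 0.1655, 0.1655, 0.1655, 0.1655, 0.1655, 0.0023, 0.0023, 0.0023, 0.0001, 0.0001]  mean=-0.4376  Neff=6.0856  idx=[0, 1, 1, 2, 2, 3, 3, 4, 4, 5, 5]
step 3: w=[0.0909, 0.0909, 0.0909, 0.0909, 0.0909, 0.0909, 0.0909, 0.0909, 0.0909, 0.0909, 0.0909]  mean=-0.4400  Neff=11.0000  idx=[0, 1, 2, 3, 4, 5, 6, 7, 8, 9, 10]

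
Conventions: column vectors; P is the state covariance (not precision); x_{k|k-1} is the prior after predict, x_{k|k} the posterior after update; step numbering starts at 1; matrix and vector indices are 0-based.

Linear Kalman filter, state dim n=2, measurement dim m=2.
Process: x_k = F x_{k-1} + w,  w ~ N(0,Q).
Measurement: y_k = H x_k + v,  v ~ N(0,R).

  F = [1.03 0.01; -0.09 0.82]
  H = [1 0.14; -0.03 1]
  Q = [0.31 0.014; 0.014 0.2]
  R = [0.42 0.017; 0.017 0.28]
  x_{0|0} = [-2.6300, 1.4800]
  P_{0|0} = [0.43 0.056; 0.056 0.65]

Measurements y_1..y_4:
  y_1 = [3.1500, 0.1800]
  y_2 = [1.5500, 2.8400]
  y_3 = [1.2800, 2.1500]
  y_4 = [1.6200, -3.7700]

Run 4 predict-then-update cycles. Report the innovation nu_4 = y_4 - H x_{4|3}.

innov = [0.3169, -5.1078]

step 1: x^-=[-2.6941, 1.4503]  P^-=[0.7674 0.0267; 0.0267 0.6323]  S=[1.2073 0.1091; 0.1091 0.9114]  K=[0.6454 -0.0732; 0.0332 0.6889]  nu=[5.6411, -1.3511]  x^+=[1.0453, 0.7067]  P^+=[0.2700 -0.0014; -0.0014 0.1934]
step 2: x^-=[1.0838, 0.4854]  P^-=[0.5964 -0.0106; -0.0106 0.3325]  S=[1.0200 0.0350; 0.0350 0.6136]  K=[0.5860 -0.0800; 0.0166 0.5414]  nu=[0.3983, 2.3871]  x^+=[1.1262, 1.7843]  P^+=[0.2455 -0.0051; -0.0051 0.1517]
step 3: x^-=[1.1779, 1.3618]  P^-=[0.5704 -0.0118; -0.0118 0.3047]  S=[0.9930 0.0308; 0.0308 0.5860]  K=[0.5752 -0.0796; 0.0150 0.5199]  nu=[-0.0885, 0.8236]  x^+=[1.0614, 1.7886]  P^+=[0.2410 -0.0053; -0.0053 0.1457]
step 4: x^-=[1.1112, 1.3711]  P^-=[0.5655 -0.0116; -0.0116 0.3007]  S=[0.9882 0.0306; 0.0306 0.5819]  K=[0.5731 -0.0792; 0.0149 0.5165]  nu=[0.3169, -5.1078]  x^+=[1.6973, -1.2626]  P^+=[0.2401 -0.0052; -0.0052 0.1447]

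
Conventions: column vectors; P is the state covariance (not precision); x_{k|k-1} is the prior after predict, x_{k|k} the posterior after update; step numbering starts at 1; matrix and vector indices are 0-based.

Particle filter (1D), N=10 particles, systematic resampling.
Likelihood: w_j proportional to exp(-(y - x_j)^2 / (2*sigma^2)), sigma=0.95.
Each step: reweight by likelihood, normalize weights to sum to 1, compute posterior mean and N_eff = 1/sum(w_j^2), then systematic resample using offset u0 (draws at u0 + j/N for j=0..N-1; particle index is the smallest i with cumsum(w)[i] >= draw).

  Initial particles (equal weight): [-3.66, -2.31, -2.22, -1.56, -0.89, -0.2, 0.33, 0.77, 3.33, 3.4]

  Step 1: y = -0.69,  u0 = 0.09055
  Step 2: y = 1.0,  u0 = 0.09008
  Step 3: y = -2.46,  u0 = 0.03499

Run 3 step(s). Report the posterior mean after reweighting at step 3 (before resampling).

step 1: w=[0.0019, 0.0600, 0.0702, 0.1688, 0.2511, 0.2248, 0.1443, 0.0788, 0.0000, 0.0000]  mean=-0.7248  Neff=5.6291  idx=[2, 3, 3, 4, 4, 5, 5, 6, 6, 7]
step 2: w=[0.0009, 0.0070, 0.0070, 0.0367, 0.0367, 0.1196, 0.1196, 0.2072, 0.2072, 0.2580]  mean=0.1983  Neff=5.4397  idx=[5, 5, 6, 7, 7, 8, 8, 9, 9, 9]
step 3: w=[0.2460, 0.2460, 0.2460, 0.0558, 0.0558, 0.0558, 0.0558, 0.0129, 0.0129, 0.0129]  mean=-0.0442  Neff=5.1407  idx=[0, 0, 0, 1, 1, 2, 2, 2, 4, 6]

post_mean = -0.0442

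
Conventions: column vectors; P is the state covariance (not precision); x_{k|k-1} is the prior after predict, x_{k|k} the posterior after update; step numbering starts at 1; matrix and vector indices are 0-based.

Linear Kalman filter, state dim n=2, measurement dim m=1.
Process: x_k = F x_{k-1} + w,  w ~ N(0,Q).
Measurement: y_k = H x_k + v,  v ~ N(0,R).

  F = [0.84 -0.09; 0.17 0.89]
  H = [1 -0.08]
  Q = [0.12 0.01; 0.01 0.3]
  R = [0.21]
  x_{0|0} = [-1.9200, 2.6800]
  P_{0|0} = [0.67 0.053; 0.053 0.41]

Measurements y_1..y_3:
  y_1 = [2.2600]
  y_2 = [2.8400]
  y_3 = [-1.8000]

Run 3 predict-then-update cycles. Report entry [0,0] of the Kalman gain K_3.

K[0,0] = 0.4784

step 1: x^-=[-1.8540, 2.0588]  P^-=[0.5881 0.1116; 0.1116 0.6602]  S=[0.7844]  K=[0.7383; 0.0750]  nu=[4.2787]  x^+=[1.3049, 2.3797]  P^+=[0.1605 0.0682; 0.0682 0.6557]
step 2: x^-=[0.8820, 2.3398]  P^-=[0.2282 0.0303; 0.0303 0.8447]  S=[0.4388]  K=[0.5146; -0.0848]  nu=[2.1452]  x^+=[1.9860, 2.1578]  P^+=[0.1120 0.0495; 0.0495 0.8415]
step 3: x^-=[1.4740, 2.2580]  P^-=[0.1984 -0.0052; -0.0052 0.9848]  S=[0.4155]  K=[0.4784; -0.2020]  nu=[-3.0934]  x^+=[-0.0060, 2.8829]  P^+=[0.1033 0.0350; 0.0350 0.9678]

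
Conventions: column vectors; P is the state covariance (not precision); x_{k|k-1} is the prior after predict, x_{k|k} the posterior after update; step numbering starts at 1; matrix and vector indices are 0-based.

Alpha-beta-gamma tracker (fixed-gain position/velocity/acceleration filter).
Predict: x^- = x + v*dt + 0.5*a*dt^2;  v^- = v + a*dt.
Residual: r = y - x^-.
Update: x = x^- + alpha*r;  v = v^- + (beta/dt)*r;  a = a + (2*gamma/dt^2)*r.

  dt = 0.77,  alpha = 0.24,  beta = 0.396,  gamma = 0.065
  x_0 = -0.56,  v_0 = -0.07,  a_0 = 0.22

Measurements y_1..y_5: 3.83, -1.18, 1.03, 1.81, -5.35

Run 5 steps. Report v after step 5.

step 1: x_pred=-0.5487  r=4.3787  x^+=0.5022  v^+=2.3513  a^+=1.1801
step 2: x_pred=2.6625  r=-3.8425  x^+=1.7403  v^+=1.2838  a^+=0.3376
step 3: x_pred=2.8289  r=-1.7989  x^+=2.3972  v^+=0.6186  a^+=-0.0569
step 4: x_pred=2.8566  r=-1.0466  x^+=2.6054  v^+=0.0365  a^+=-0.2864
step 5: x_pred=2.5486  r=-7.8986  x^+=0.6530  v^+=-4.2461  a^+=-2.0182

v_post = -4.2461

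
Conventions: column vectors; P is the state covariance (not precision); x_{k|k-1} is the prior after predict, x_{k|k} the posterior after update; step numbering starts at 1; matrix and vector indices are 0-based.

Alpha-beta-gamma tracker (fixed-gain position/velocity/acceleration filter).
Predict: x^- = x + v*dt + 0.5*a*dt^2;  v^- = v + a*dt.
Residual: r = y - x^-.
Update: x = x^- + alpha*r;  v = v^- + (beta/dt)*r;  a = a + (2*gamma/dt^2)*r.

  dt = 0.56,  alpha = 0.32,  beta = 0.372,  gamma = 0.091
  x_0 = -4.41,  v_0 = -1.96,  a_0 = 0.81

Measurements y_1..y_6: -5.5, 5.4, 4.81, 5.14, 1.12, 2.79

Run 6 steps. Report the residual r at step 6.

resid = -11.7326

step 1: x_pred=-5.3806  r=-0.1194  x^+=-5.4188  v^+=-1.5857  a^+=0.7407
step 2: x_pred=-6.1907  r=11.5907  x^+=-2.4817  v^+=6.5286  a^+=7.4674
step 3: x_pred=2.3452  r=2.4648  x^+=3.1340  v^+=12.3476  a^+=8.8979
step 4: x_pred=11.4438  r=-6.3038  x^+=9.4266  v^+=13.1429  a^+=5.2394
step 5: x_pred=17.6082  r=-16.4882  x^+=12.3320  v^+=5.1241  a^+=-4.3296
step 6: x_pred=14.5226  r=-11.7326  x^+=10.7681  v^+=-5.0943  a^+=-11.1387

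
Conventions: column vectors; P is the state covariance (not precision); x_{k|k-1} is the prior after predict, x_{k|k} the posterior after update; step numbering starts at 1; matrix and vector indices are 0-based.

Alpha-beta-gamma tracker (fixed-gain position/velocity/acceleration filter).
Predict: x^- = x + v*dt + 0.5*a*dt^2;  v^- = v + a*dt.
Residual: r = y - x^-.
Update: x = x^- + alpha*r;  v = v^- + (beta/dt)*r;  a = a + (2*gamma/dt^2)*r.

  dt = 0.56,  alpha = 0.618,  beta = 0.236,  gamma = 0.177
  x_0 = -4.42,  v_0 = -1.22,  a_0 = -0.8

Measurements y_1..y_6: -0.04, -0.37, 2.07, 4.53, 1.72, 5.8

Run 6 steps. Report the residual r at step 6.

step 1: x_pred=-5.2286  r=5.1886  x^+=-2.0221  v^+=0.5186  a^+=5.0571
step 2: x_pred=-0.9387  r=0.5687  x^+=-0.5872  v^+=3.5903  a^+=5.6990
step 3: x_pred=2.3169  r=-0.2469  x^+=2.1643  v^+=6.6776  a^+=5.4203
step 4: x_pred=6.7537  r=-2.2237  x^+=5.3795  v^+=8.7759  a^+=2.9101
step 5: x_pred=10.7502  r=-9.0302  x^+=5.1696  v^+=6.5999  a^+=-7.2835
step 6: x_pred=7.7235  r=-1.9235  x^+=6.5348  v^+=1.7106  a^+=-9.4547

resid = -1.9235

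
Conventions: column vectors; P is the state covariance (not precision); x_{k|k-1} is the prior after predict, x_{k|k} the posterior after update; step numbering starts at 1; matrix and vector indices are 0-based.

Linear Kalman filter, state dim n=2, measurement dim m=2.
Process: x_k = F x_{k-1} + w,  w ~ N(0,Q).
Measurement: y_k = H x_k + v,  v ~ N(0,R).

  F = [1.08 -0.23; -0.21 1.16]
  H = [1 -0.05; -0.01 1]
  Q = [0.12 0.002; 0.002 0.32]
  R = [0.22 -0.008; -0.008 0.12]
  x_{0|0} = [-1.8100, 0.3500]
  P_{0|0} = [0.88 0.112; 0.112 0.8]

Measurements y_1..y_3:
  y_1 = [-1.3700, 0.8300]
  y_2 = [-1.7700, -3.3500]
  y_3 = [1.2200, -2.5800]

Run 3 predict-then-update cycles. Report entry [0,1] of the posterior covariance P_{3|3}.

P_post[0,1] = -0.0055

step 1: x^-=[-2.0353, 0.7861]  P^-=[1.1331 -0.2653; -0.2653 1.3807]  S=[1.3831 -0.3538; -0.3538 1.5061]  K=[0.8319 0.0117; -0.0072 0.9168]  nu=[0.7046, 0.0235]  x^+=[-1.4489, 0.8026]  P^+=[0.1827 -0.0034; -0.0034 0.1100]
step 2: x^-=[-1.7494, 1.2353]  P^-=[0.3407 -0.0733; -0.0733 0.4778]  S=[0.5692 -0.1086; -0.1086 0.5993]  K=[0.6013 -0.0190; -0.0190 0.7950]  nu=[0.0412, -4.6028]  x^+=[-1.6374, -2.4249]  P^+=[0.1322 -0.0058; -0.0058 0.0955]
step 3: x^-=[-1.2106, -2.4690]  P^-=[0.2821 -0.0610; -0.0610 0.4571]  S=[0.5093 -0.0947; -0.0947 0.5784]  K=[0.5562 -0.0192; -0.0180 0.7885]  nu=[2.3072, -0.1231]  x^+=[0.0751, -2.6076]  P^+=[0.1222 -0.0055; -0.0055 0.0947]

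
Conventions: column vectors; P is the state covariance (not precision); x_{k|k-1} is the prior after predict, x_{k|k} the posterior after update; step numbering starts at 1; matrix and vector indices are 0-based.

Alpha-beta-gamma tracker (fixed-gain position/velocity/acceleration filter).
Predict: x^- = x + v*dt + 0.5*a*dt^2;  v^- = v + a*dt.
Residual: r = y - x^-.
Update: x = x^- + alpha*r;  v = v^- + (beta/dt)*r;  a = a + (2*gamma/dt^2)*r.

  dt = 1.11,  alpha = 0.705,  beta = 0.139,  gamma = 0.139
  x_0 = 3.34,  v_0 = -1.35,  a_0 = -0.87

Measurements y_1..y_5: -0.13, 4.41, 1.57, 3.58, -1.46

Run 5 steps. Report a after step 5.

step 1: x_pred=1.3055  r=-1.4355  x^+=0.2935  v^+=-2.4955  a^+=-1.1939
step 2: x_pred=-3.2120  r=7.6220  x^+=2.1615  v^+=-2.8662  a^+=0.5259
step 3: x_pred=-0.6960  r=2.2660  x^+=0.9015  v^+=-1.9988  a^+=1.0371
step 4: x_pred=-0.6782  r=4.2582  x^+=2.3238  v^+=-0.3143  a^+=1.9979
step 5: x_pred=3.2058  r=-4.6658  x^+=-0.0836  v^+=1.3191  a^+=0.9452

a_post = 0.9452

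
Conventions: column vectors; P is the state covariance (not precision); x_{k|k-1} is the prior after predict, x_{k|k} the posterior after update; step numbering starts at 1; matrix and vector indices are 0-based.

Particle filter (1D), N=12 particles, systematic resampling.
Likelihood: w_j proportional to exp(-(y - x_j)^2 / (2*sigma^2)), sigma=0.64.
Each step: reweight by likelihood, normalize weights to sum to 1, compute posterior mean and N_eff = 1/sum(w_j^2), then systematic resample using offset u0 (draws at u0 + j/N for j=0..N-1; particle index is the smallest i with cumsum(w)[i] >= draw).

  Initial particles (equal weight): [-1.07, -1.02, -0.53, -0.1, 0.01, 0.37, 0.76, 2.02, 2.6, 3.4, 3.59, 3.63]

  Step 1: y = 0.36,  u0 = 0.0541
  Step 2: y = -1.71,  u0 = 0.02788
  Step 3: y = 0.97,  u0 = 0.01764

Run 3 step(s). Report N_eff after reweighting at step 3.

step 1: w=[0.0203, 0.0241, 0.0938, 0.1906, 0.2125, 0.2467, 0.2029, 0.0085, 0.0005, 0.0000, 0.0000, 0.0000]  mean=0.1512  Neff=5.1717  idx=[2, 2, 3, 3, 4, 4, 5, 5, 5, 6, 6, 6]
step 2: w=[0.3507, 0.3507, 0.0811, 0.0811, 0.0519, 0.0519, 0.0098, 0.0098, 0.0098, 0.0011, 0.0011, 0.0011]  mean=-0.3736  Neff=3.7757  idx=[0, 0, 0, 0, 1, 1, 1, 1, 1, 2, 3, 5]
step 3: w=[0.0459, 0.0459, 0.0459, 0.0459, 0.0459, 0.0459, 0.0459, 0.0459, 0.0459, 0.1770, 0.1770, 0.2325]  mean=-0.2522  Neff=7.3678  idx=[0, 2, 4, 5, 7, 9, 9, 10, 10, 11, 11, 11]

N_eff = 7.3678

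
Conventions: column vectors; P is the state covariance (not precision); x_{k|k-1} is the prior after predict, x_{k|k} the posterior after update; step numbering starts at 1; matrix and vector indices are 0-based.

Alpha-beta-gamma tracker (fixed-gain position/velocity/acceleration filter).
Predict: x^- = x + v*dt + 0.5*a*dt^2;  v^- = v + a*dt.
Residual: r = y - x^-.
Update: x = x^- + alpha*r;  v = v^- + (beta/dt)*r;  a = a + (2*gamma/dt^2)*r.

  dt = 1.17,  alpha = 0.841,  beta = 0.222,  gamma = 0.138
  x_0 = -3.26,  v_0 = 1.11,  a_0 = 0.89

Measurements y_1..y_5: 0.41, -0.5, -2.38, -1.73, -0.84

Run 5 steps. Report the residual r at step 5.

resid = 0.6179

step 1: x_pred=-1.3521  r=1.7621  x^+=0.1298  v^+=2.4857  a^+=1.2453
step 2: x_pred=3.8904  r=-4.3904  x^+=0.1981  v^+=3.1096  a^+=0.3601
step 3: x_pred=4.0828  r=-6.4628  x^+=-1.3524  v^+=2.3046  a^+=-0.9429
step 4: x_pred=0.6986  r=-2.4286  x^+=-1.3439  v^+=0.7406  a^+=-1.4326
step 5: x_pred=-1.4579  r=0.6179  x^+=-0.9382  v^+=-0.8183  a^+=-1.3080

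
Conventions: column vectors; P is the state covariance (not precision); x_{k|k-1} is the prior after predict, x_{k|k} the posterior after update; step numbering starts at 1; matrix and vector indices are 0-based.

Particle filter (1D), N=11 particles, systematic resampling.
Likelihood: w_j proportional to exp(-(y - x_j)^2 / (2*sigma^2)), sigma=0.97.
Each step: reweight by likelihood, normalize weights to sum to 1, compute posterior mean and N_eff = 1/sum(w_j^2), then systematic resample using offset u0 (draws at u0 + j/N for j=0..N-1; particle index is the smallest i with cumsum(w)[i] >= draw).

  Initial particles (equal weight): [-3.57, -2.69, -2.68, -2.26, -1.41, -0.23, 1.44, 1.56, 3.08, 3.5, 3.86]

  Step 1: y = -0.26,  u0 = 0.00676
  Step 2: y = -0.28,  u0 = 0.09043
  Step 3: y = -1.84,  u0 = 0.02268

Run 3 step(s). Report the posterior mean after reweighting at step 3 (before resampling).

post_mean = -0.5646

step 1: w=[0.0014, 0.0207, 0.0212, 0.0570, 0.2363, 0.4770, 0.1027, 0.0821, 0.0013, 0.0003, 0.0001]  mean=-0.4082  Neff=3.2812  idx=[1, 3, 4, 4, 5, 5, 5, 5, 5, 6, 6]
step 2: w=[0.0069, 0.0189, 0.0769, 0.0769, 0.1515, 0.1515, 0.1515, 0.1515, 0.1515, 0.0315, 0.0315]  mean=-0.3618  Neff=7.7558  idx=[2, 4, 4, 5, 5, 6, 7, 7, 8, 8, 10]
step 3: w=[0.2851, 0.0793, 0.0793, 0.0793, 0.0793, 0.0793, 0.0793, 0.0793, 0.0793, 0.0793, 0.0010]  mean=-0.5646  Neff=7.2521  idx=[0, 0, 0, 1, 2, 3, 4, 5, 6, 8, 9]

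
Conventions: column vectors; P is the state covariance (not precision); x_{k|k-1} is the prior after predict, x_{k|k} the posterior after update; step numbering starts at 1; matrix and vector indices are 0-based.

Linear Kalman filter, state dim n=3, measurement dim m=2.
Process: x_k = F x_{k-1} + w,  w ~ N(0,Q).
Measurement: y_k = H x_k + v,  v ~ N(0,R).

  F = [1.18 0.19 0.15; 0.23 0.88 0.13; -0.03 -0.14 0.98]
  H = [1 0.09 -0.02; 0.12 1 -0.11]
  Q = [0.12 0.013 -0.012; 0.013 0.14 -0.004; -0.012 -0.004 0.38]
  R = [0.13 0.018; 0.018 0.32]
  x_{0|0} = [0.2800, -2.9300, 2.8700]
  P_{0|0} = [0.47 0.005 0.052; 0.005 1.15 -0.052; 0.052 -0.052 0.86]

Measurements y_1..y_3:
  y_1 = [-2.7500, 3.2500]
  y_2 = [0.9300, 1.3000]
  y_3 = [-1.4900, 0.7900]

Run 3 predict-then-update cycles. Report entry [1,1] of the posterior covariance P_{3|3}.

step 1: x^-=[0.2042, -2.1409, 3.2144]  P^-=[0.8530 0.3566 0.1176; 0.3566 1.0632 -0.0720; 0.1176 -0.0720 1.2402]  S=[1.0518 0.5682; 0.5682 1.5088]  K=[0.8531 -0.0256; 0.0409 0.7229; 0.1904 -0.2005]  nu=[-2.6972, 5.7200]  x^+=[-2.2432, 1.8835, 1.5539]  P^+=[0.1114 -0.0019 0.0390; -0.0019 0.2394 0.0649; 0.0390 0.0649 1.1848]
step 2: x^-=[-2.0560, 1.3435, 1.3265]  P^-=[0.3270 0.1218 0.2078; 0.1218 0.3677 0.1802; 0.2078 0.1802 1.5025]  S=[0.4736 0.1880; 0.1880 0.6947]  K=[0.7013 0.0091; 0.1258 0.4878; 0.4334 -0.0599]  nu=[2.8917, 0.3491]  x^+=[-0.0249, 1.8776, 2.5588]  P^+=[0.0916 0.0124 0.0714; 0.0124 0.1719 0.1364; 0.0714 0.1364 1.4208]
step 3: x^-=[0.7112, 1.9792, 2.2455]  P^-=[0.3244 0.1425 0.2917; 0.1425 0.3424 0.2854; 0.2917 0.2854 1.7065]  S=[0.4708 0.1942; 0.1942 0.6515]  K=[0.6947 0.0221; 0.1690 0.4533; 0.5902 0.0277]  nu=[-2.3344, -1.0275]  x^+=[-0.9333, 1.1188, 0.8392]  P^+=[0.0909 0.0188 0.0920; 0.0188 0.1654 0.1774; 0.0920 0.1774 1.5356]

P_post[1,1] = 0.1654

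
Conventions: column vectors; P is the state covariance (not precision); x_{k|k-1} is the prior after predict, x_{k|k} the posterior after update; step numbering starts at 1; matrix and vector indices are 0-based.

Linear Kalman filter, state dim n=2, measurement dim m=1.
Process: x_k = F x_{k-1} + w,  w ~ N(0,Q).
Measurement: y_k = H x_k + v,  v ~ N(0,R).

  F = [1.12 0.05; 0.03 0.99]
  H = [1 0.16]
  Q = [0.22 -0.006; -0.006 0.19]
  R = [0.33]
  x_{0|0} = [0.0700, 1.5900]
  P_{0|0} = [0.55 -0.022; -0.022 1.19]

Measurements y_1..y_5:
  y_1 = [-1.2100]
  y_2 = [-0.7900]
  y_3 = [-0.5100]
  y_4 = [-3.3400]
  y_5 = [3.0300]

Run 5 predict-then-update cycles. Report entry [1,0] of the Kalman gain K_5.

K[1,0] = 0.1729

step 1: x^-=[0.1579, 1.5762]  P^-=[0.9104 0.0470; 0.0470 1.3555]  S=[1.2902]  K=[0.7115; 0.2045]  nu=[-1.6201]  x^+=[-0.9948, 1.2449]  P^+=[0.2573 -0.1408; -0.1408 1.3016]
step 2: x^-=[-1.0519, 1.2026]  P^-=[0.5303 -0.0892; -0.0892 1.4575]  S=[0.8690]  K=[0.5938; 0.1657]  nu=[0.0695]  x^+=[-1.0107, 1.2141]  P^+=[0.2239 -0.1747; -0.1747 1.4337]
step 3: x^-=[-1.0712, 1.1717]  P^-=[0.4849 -0.1215; -0.1215 1.5850]  S=[0.8166]  K=[0.5700; 0.1618]  nu=[0.3738]  x^+=[-0.8582, 1.2321]  P^+=[0.2196 -0.1968; -0.1968 1.5636]
step 4: x^-=[-0.8996, 1.1941]  P^-=[0.4773 -0.1397; -0.1397 1.7110]  S=[0.8064]  K=[0.5642; 0.1662]  nu=[-2.6315]  x^+=[-2.3842, 0.7566]  P^+=[0.2206 -0.2153; -0.2153 1.6887]
step 5: x^-=[-2.6325, 0.6776]  P^-=[0.4769 -0.1541; -0.1541 1.8325]  S=[0.8045]  K=[0.5621; 0.1729]  nu=[5.5541]  x^+=[0.4896, 1.6380]  P^+=[0.2227 -0.2323; -0.2323 1.8084]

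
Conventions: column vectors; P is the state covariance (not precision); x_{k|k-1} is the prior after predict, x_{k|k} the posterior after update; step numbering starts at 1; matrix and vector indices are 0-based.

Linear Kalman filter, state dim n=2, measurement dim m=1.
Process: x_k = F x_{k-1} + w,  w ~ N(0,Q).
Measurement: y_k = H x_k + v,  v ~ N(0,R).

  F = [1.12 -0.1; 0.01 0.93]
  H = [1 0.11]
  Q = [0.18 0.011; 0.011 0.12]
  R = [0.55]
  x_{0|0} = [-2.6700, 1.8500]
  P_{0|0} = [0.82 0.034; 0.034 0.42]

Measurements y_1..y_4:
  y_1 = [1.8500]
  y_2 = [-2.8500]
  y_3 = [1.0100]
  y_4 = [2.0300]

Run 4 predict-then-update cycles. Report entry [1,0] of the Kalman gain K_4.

step 1: x^-=[-3.1754, 1.6938]  P^-=[1.2052 0.0165; 0.0165 0.4840]  S=[1.7647]  K=[0.6840; 0.0395]  nu=[4.8391]  x^+=[0.1344, 1.8850]  P^+=[0.3796 -0.0312; -0.0312 0.4812]
step 2: x^-=[-0.0379, 1.7544]  P^-=[0.6680 -0.0620; -0.0620 0.5357]  S=[1.2108]  K=[0.5460; -0.0025]  nu=[-3.0051]  x^+=[-1.6788, 1.7620]  P^+=[0.3070 -0.0603; -0.0603 0.5357]
step 3: x^-=[-2.0565, 1.6219]  P^-=[0.5839 -0.0981; -0.0981 0.5822]  S=[1.1194]  K=[0.5120; -0.0305]  nu=[2.8881]  x^+=[-0.5778, 1.5339]  P^+=[0.2905 -0.0807; -0.0807 0.5812]
step 4: x^-=[-0.8005, 1.4208]  P^-=[0.5683 -0.1237; -0.1237 0.6212]  S=[1.0985]  K=[0.5049; -0.0504]  nu=[2.6742]  x^+=[0.5497, 1.2859]  P^+=[0.2882 -0.0958; -0.0958 0.6184]

K[1,0] = -0.0504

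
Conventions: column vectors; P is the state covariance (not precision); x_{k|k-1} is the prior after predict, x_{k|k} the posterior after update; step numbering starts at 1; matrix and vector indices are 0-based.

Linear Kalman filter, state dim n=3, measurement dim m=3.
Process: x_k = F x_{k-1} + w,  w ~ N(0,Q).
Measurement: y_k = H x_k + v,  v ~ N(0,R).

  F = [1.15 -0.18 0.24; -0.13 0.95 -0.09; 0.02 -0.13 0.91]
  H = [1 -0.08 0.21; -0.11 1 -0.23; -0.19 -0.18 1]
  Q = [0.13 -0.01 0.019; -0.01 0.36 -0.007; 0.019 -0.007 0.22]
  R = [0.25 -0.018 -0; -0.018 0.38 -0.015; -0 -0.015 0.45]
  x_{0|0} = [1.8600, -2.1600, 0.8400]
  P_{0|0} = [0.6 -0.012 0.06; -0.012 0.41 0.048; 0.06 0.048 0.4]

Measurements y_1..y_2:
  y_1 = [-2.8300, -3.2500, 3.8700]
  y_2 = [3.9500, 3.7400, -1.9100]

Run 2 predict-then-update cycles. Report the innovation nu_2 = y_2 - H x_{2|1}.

step 1: x^-=[2.7294, -2.3694, 1.0824]  P^-=[0.9938 -0.1882 0.1853; -0.1882 0.7396 -0.0575; 0.1853 -0.0575 0.5493]  S=[1.3826 -0.4629 0.1529; -0.4629 1.2379 -0.2939; 0.1529 -0.2939 0.9966]  K=[0.7643 -0.0103 -0.0898; 0.0236 0.6408 0.0299; 0.1713 0.0191 0.5056]  nu=[-5.9763, -0.3314, 2.8797]  x^+=[-2.0934, -2.6366, 1.5086]  P^+=[0.1922 0.0041 -0.0030; 0.0041 0.2547 0.0505; -0.0030 0.0505 0.2358]
step 2: x^-=[-1.5708, -2.3684, 1.6737]  P^-=[0.3983 -0.0700 0.0672; -0.0700 0.5853 -0.0135; 0.0672 -0.0135 0.4075]  S=[0.7099 -0.2191 0.0960; -0.2191 1.0167 -0.2124; 0.0960 -0.2124 0.8654]  K=[0.5936 -0.0127 -0.0642; 0.0115 0.5935 0.0224; 0.1612 0.0149 0.4447]  nu=[4.9799, 6.3205, -4.3084]  x^+=[1.5815, 1.3435, 0.6545]  P^+=[0.1488 0.0018 -0.0001; 0.0018 0.2353 0.0439; -0.0001 0.0439 0.2078]

innov = [4.9799, 6.3205, -4.3084]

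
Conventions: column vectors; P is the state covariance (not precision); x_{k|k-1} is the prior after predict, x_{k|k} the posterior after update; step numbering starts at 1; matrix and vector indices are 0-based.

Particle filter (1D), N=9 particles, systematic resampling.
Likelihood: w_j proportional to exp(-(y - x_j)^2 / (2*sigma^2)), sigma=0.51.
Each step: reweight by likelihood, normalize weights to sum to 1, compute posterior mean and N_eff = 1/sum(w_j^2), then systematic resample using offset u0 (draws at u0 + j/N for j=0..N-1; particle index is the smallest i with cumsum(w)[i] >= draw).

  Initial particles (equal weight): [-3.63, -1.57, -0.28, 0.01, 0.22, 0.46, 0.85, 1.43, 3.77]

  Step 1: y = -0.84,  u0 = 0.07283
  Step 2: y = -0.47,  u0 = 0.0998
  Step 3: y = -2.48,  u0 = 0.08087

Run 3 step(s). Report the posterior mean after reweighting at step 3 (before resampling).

post_mean = -0.2724

step 1: w=[0.0000, 0.2732, 0.4165, 0.1898, 0.0878, 0.0295, 0.0031, 0.0000, 0.0000]  mean=-0.5081  Neff=3.4162  idx=[1, 1, 2, 2, 2, 2, 3, 3, 4]
step 2: w=[0.0174, 0.0174, 0.1662, 0.1662, 0.1662, 0.1662, 0.1144, 0.1144, 0.0714]  mean=-0.2229  Neff=7.0208  idx=[2, 3, 3, 4, 5, 5, 6, 7, 8]
step 3: w=[0.1625, 0.1625, 0.1625, 0.1625, 0.1625, 0.1625, 0.0119, 0.0119, 0.0015]  mean=-0.2724  Neff=6.3035  idx=[0, 1, 1, 2, 3, 3, 4, 5, 5]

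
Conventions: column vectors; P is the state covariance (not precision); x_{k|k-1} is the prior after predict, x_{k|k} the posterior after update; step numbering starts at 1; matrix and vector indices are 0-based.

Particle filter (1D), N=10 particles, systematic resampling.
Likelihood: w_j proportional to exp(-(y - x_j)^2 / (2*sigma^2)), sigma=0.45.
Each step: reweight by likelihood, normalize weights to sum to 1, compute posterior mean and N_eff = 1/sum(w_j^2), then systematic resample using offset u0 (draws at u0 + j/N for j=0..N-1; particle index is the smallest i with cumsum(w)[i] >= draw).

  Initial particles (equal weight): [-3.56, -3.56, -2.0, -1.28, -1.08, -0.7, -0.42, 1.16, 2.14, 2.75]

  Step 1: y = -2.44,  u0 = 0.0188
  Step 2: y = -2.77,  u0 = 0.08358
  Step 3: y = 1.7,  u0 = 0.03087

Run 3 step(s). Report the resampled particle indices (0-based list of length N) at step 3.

step 1: w=[0.0596, 0.0596, 0.8186, 0.0476, 0.0137, 0.0007, 0.0001, 0.0000, 0.0000, 0.0000]  mean=-2.1381  Neff=1.4713  idx=[0, 1, 2, 2, 2, 2, 2, 2, 2, 2]
step 2: w=[0.0940, 0.0940, 0.1015, 0.1015, 0.1015, 0.1015, 0.1015, 0.1015, 0.1015, 0.1015]  mean=-2.2932  Neff=9.9909  idx=[0, 1, 2, 3, 4, 5, 6, 7, 8, 9]
step 3: w=[0.0000, 0.0000, 0.1250, 0.1250, 0.1250, 0.1250, 0.1250, 0.1250, 0.1250, 0.1250]  mean=-2.0000  Neff=8.0000  idx=[2, 3, 3, 4, 5, 6, 7, 7, 8, 9]

resampled_idx = [2, 3, 3, 4, 5, 6, 7, 7, 8, 9]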